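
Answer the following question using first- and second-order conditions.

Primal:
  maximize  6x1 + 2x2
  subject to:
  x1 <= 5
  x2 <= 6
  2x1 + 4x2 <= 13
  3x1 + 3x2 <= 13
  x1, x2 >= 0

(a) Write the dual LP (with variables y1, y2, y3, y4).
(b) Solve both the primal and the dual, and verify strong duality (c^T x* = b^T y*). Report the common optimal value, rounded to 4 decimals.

The standard primal-dual pair for 'max c^T x s.t. A x <= b, x >= 0' is:
  Dual:  min b^T y  s.t.  A^T y >= c,  y >= 0.

So the dual LP is:
  minimize  5y1 + 6y2 + 13y3 + 13y4
  subject to:
    y1 + 2y3 + 3y4 >= 6
    y2 + 4y3 + 3y4 >= 2
    y1, y2, y3, y4 >= 0

Solving the primal: x* = (4.3333, 0).
  primal value c^T x* = 26.
Solving the dual: y* = (0, 0, 0, 2).
  dual value b^T y* = 26.
Strong duality: c^T x* = b^T y*. Confirmed.

26


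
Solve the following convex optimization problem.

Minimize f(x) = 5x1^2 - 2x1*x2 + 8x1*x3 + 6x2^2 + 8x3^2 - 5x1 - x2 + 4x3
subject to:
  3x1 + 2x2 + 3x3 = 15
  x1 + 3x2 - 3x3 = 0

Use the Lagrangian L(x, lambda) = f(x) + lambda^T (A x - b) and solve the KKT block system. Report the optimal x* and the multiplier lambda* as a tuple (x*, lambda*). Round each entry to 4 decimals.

Form the Lagrangian:
  L(x, lambda) = (1/2) x^T Q x + c^T x + lambda^T (A x - b)
Stationarity (grad_x L = 0): Q x + c + A^T lambda = 0.
Primal feasibility: A x = b.

This gives the KKT block system:
  [ Q   A^T ] [ x     ]   [-c ]
  [ A    0  ] [ lambda ] = [ b ]

Solving the linear system:
  x*      = (2.3238, 1.141, 1.9156)
  lambda* = (-12.2567, 5.4897)
  f(x*)   = 89.3765

x* = (2.3238, 1.141, 1.9156), lambda* = (-12.2567, 5.4897)


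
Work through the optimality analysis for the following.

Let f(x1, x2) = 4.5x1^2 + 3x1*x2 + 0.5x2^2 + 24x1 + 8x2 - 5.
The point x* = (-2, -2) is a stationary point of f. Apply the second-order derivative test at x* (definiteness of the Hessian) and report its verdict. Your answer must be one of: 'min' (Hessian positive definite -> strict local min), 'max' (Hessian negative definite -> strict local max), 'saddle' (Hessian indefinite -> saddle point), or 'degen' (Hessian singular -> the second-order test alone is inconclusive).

Compute the Hessian H = grad^2 f:
  H = [[9, 3], [3, 1]]
Verify stationarity: grad f(x*) = H x* + g = (0, 0).
Eigenvalues of H: 0, 10.
H has a zero eigenvalue (singular; positive semidefinite but not definite), so H is neither positive definite, negative definite, nor indefinite. The second-order test alone is inconclusive -> degen.
(Indeed, f is constant along the null direction of H through x*, so x* is not a strict local extremum.)

degen


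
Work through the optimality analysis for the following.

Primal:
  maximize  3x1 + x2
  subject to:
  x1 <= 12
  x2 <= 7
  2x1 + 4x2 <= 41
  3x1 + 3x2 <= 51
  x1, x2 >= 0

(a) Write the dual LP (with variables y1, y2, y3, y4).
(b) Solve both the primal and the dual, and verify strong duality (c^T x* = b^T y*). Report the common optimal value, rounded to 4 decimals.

The standard primal-dual pair for 'max c^T x s.t. A x <= b, x >= 0' is:
  Dual:  min b^T y  s.t.  A^T y >= c,  y >= 0.

So the dual LP is:
  minimize  12y1 + 7y2 + 41y3 + 51y4
  subject to:
    y1 + 2y3 + 3y4 >= 3
    y2 + 4y3 + 3y4 >= 1
    y1, y2, y3, y4 >= 0

Solving the primal: x* = (12, 4.25).
  primal value c^T x* = 40.25.
Solving the dual: y* = (2.5, 0, 0.25, 0).
  dual value b^T y* = 40.25.
Strong duality: c^T x* = b^T y*. Confirmed.

40.25


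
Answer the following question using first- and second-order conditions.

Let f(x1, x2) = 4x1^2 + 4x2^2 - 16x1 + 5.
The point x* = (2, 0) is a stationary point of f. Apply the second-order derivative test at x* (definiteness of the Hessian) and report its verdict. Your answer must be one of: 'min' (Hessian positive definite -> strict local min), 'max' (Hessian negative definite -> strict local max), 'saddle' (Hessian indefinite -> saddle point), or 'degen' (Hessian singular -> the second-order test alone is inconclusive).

Compute the Hessian H = grad^2 f:
  H = [[8, 0], [0, 8]]
Verify stationarity: grad f(x*) = H x* + g = (0, 0).
Eigenvalues of H: 8, 8.
Both eigenvalues > 0, so H is positive definite -> x* is a strict local min.

min


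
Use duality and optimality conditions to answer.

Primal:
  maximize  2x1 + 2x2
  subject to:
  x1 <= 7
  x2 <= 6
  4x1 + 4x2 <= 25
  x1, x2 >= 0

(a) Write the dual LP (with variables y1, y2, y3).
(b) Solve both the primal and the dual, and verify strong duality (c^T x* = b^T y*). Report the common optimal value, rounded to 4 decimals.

The standard primal-dual pair for 'max c^T x s.t. A x <= b, x >= 0' is:
  Dual:  min b^T y  s.t.  A^T y >= c,  y >= 0.

So the dual LP is:
  minimize  7y1 + 6y2 + 25y3
  subject to:
    y1 + 4y3 >= 2
    y2 + 4y3 >= 2
    y1, y2, y3 >= 0

Solving the primal: x* = (6.25, 0).
  primal value c^T x* = 12.5.
Solving the dual: y* = (0, 0, 0.5).
  dual value b^T y* = 12.5.
Strong duality: c^T x* = b^T y*. Confirmed.

12.5


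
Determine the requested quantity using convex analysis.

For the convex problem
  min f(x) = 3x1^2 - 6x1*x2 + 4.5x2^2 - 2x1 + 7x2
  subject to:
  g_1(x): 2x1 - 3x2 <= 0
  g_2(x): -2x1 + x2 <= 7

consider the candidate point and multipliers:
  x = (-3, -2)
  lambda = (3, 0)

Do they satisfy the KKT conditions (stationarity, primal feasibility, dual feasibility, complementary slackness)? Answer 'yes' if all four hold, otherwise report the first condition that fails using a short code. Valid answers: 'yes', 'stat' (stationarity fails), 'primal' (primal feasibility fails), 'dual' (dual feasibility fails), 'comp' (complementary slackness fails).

Gradient of f: grad f(x) = Q x + c = (-8, 7)
Constraint values g_i(x) = a_i^T x - b_i:
  g_1((-3, -2)) = 0
  g_2((-3, -2)) = -3
Stationarity residual: grad f(x) + sum_i lambda_i a_i = (-2, -2)
  -> stationarity FAILS
Primal feasibility (all g_i <= 0): OK
Dual feasibility (all lambda_i >= 0): OK
Complementary slackness (lambda_i * g_i(x) = 0 for all i): OK

Verdict: the first failing condition is stationarity -> stat.

stat


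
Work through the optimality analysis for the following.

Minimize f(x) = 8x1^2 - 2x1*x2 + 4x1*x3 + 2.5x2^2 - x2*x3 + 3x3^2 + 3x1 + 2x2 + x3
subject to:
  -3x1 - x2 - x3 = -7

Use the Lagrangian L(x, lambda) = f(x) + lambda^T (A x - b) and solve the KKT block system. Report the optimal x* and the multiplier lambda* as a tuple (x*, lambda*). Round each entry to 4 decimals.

Form the Lagrangian:
  L(x, lambda) = (1/2) x^T Q x + c^T x + lambda^T (A x - b)
Stationarity (grad_x L = 0): Q x + c + A^T lambda = 0.
Primal feasibility: A x = b.

This gives the KKT block system:
  [ Q   A^T ] [ x     ]   [-c ]
  [ A    0  ] [ lambda ] = [ b ]

Solving the linear system:
  x*      = (1.4853, 1.9786, 0.5657)
  lambda* = (8.3566)
  f(x*)   = 33.7373

x* = (1.4853, 1.9786, 0.5657), lambda* = (8.3566)


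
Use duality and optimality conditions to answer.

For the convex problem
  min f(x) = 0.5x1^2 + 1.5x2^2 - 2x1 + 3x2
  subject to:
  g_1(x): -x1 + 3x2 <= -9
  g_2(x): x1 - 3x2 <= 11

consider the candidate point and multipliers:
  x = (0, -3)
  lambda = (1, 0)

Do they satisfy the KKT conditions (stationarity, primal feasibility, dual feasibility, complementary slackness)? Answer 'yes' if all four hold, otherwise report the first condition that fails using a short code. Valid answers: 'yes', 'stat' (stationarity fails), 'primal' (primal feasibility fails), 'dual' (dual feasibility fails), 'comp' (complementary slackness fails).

Gradient of f: grad f(x) = Q x + c = (-2, -6)
Constraint values g_i(x) = a_i^T x - b_i:
  g_1((0, -3)) = 0
  g_2((0, -3)) = -2
Stationarity residual: grad f(x) + sum_i lambda_i a_i = (-3, -3)
  -> stationarity FAILS
Primal feasibility (all g_i <= 0): OK
Dual feasibility (all lambda_i >= 0): OK
Complementary slackness (lambda_i * g_i(x) = 0 for all i): OK

Verdict: the first failing condition is stationarity -> stat.

stat


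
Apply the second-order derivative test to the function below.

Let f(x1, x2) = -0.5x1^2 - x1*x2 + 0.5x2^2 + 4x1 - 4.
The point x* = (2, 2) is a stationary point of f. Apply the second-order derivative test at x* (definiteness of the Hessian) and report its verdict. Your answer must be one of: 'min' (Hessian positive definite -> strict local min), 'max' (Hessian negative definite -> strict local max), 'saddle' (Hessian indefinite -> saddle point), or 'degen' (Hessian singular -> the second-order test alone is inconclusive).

Compute the Hessian H = grad^2 f:
  H = [[-1, -1], [-1, 1]]
Verify stationarity: grad f(x*) = H x* + g = (0, 0).
Eigenvalues of H: -1.4142, 1.4142.
Eigenvalues have mixed signs, so H is indefinite -> x* is a saddle point.

saddle


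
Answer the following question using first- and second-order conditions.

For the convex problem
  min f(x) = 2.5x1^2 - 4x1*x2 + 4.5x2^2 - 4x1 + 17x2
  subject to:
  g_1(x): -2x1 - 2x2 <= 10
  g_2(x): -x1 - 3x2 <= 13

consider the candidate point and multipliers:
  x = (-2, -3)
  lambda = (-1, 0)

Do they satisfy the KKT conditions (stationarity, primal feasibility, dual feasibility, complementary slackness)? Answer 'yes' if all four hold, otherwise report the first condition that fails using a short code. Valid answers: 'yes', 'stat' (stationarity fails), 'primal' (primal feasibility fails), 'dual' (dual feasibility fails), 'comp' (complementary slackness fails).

Gradient of f: grad f(x) = Q x + c = (-2, -2)
Constraint values g_i(x) = a_i^T x - b_i:
  g_1((-2, -3)) = 0
  g_2((-2, -3)) = -2
Stationarity residual: grad f(x) + sum_i lambda_i a_i = (0, 0)
  -> stationarity OK
Primal feasibility (all g_i <= 0): OK
Dual feasibility (all lambda_i >= 0): FAILS
Complementary slackness (lambda_i * g_i(x) = 0 for all i): OK

Verdict: the first failing condition is dual_feasibility -> dual.

dual


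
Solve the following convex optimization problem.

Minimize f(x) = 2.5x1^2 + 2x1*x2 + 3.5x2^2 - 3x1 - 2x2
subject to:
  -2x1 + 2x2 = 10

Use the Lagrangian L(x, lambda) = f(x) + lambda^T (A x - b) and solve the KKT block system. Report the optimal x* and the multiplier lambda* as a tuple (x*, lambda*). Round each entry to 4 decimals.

Form the Lagrangian:
  L(x, lambda) = (1/2) x^T Q x + c^T x + lambda^T (A x - b)
Stationarity (grad_x L = 0): Q x + c + A^T lambda = 0.
Primal feasibility: A x = b.

This gives the KKT block system:
  [ Q   A^T ] [ x     ]   [-c ]
  [ A    0  ] [ lambda ] = [ b ]

Solving the linear system:
  x*      = (-2.5, 2.5)
  lambda* = (-5.25)
  f(x*)   = 27.5

x* = (-2.5, 2.5), lambda* = (-5.25)


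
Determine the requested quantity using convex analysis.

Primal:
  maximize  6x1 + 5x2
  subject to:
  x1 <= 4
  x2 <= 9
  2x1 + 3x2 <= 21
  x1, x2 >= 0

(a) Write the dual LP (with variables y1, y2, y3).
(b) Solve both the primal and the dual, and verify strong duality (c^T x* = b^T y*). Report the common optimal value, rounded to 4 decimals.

The standard primal-dual pair for 'max c^T x s.t. A x <= b, x >= 0' is:
  Dual:  min b^T y  s.t.  A^T y >= c,  y >= 0.

So the dual LP is:
  minimize  4y1 + 9y2 + 21y3
  subject to:
    y1 + 2y3 >= 6
    y2 + 3y3 >= 5
    y1, y2, y3 >= 0

Solving the primal: x* = (4, 4.3333).
  primal value c^T x* = 45.6667.
Solving the dual: y* = (2.6667, 0, 1.6667).
  dual value b^T y* = 45.6667.
Strong duality: c^T x* = b^T y*. Confirmed.

45.6667


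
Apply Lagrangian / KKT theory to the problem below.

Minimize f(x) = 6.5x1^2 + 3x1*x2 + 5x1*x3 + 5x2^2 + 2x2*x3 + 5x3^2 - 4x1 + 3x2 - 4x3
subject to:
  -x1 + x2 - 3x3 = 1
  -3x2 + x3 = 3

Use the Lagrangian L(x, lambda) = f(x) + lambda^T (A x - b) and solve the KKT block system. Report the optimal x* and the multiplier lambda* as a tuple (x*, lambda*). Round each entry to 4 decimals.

Form the Lagrangian:
  L(x, lambda) = (1/2) x^T Q x + c^T x + lambda^T (A x - b)
Stationarity (grad_x L = 0): Q x + c + A^T lambda = 0.
Primal feasibility: A x = b.

This gives the KKT block system:
  [ Q   A^T ] [ x     ]   [-c ]
  [ A    0  ] [ lambda ] = [ b ]

Solving the linear system:
  x*      = (0.4756, -1.3095, -0.9284)
  lambda* = (-6.3872, -5.6372)
  f(x*)   = 10.5907

x* = (0.4756, -1.3095, -0.9284), lambda* = (-6.3872, -5.6372)


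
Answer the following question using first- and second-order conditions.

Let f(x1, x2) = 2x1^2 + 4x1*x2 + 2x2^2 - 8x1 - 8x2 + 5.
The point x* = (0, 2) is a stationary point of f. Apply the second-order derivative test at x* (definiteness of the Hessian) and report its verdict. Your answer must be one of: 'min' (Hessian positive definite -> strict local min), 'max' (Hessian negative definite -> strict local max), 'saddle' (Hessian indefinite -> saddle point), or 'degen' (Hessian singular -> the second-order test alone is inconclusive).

Compute the Hessian H = grad^2 f:
  H = [[4, 4], [4, 4]]
Verify stationarity: grad f(x*) = H x* + g = (0, 0).
Eigenvalues of H: 0, 8.
H has a zero eigenvalue (singular; positive semidefinite but not definite), so H is neither positive definite, negative definite, nor indefinite. The second-order test alone is inconclusive -> degen.
(Indeed, f is constant along the null direction of H through x*, so x* is not a strict local extremum.)

degen


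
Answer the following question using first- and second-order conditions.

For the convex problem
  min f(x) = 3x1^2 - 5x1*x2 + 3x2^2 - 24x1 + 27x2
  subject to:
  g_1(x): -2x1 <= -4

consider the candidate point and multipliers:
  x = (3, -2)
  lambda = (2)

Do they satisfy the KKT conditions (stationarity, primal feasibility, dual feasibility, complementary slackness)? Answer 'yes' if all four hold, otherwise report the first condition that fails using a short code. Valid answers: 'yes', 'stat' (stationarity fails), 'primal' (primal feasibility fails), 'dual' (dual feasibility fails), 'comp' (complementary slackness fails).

Gradient of f: grad f(x) = Q x + c = (4, 0)
Constraint values g_i(x) = a_i^T x - b_i:
  g_1((3, -2)) = -2
Stationarity residual: grad f(x) + sum_i lambda_i a_i = (0, 0)
  -> stationarity OK
Primal feasibility (all g_i <= 0): OK
Dual feasibility (all lambda_i >= 0): OK
Complementary slackness (lambda_i * g_i(x) = 0 for all i): FAILS

Verdict: the first failing condition is complementary_slackness -> comp.

comp


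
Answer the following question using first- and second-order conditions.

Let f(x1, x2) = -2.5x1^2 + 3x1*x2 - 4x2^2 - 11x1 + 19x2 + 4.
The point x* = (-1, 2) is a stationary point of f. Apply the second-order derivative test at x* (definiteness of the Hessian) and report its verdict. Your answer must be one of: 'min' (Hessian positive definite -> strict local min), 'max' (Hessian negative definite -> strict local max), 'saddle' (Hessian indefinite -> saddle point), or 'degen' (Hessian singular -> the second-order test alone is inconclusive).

Compute the Hessian H = grad^2 f:
  H = [[-5, 3], [3, -8]]
Verify stationarity: grad f(x*) = H x* + g = (0, 0).
Eigenvalues of H: -9.8541, -3.1459.
Both eigenvalues < 0, so H is negative definite -> x* is a strict local max.

max


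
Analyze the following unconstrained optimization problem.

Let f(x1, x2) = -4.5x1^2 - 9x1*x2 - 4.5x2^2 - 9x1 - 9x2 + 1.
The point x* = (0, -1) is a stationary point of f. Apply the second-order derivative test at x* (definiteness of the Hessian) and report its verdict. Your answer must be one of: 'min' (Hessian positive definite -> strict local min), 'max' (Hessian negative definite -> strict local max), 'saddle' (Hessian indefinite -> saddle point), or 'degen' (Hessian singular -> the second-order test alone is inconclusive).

Compute the Hessian H = grad^2 f:
  H = [[-9, -9], [-9, -9]]
Verify stationarity: grad f(x*) = H x* + g = (0, 0).
Eigenvalues of H: -18, 0.
H has a zero eigenvalue (singular; negative semidefinite but not definite), so H is neither positive definite, negative definite, nor indefinite. The second-order test alone is inconclusive -> degen.
(Indeed, f is constant along the null direction of H through x*, so x* is not a strict local extremum.)

degen


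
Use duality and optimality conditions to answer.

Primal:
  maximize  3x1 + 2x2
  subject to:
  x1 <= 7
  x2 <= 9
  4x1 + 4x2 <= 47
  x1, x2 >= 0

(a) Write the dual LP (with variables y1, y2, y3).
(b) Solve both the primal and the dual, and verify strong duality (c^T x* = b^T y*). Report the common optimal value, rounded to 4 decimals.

The standard primal-dual pair for 'max c^T x s.t. A x <= b, x >= 0' is:
  Dual:  min b^T y  s.t.  A^T y >= c,  y >= 0.

So the dual LP is:
  minimize  7y1 + 9y2 + 47y3
  subject to:
    y1 + 4y3 >= 3
    y2 + 4y3 >= 2
    y1, y2, y3 >= 0

Solving the primal: x* = (7, 4.75).
  primal value c^T x* = 30.5.
Solving the dual: y* = (1, 0, 0.5).
  dual value b^T y* = 30.5.
Strong duality: c^T x* = b^T y*. Confirmed.

30.5


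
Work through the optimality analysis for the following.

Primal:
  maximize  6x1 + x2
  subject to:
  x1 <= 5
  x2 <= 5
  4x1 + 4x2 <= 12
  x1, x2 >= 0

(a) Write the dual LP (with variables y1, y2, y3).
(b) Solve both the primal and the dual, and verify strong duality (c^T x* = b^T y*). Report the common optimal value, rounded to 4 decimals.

The standard primal-dual pair for 'max c^T x s.t. A x <= b, x >= 0' is:
  Dual:  min b^T y  s.t.  A^T y >= c,  y >= 0.

So the dual LP is:
  minimize  5y1 + 5y2 + 12y3
  subject to:
    y1 + 4y3 >= 6
    y2 + 4y3 >= 1
    y1, y2, y3 >= 0

Solving the primal: x* = (3, 0).
  primal value c^T x* = 18.
Solving the dual: y* = (0, 0, 1.5).
  dual value b^T y* = 18.
Strong duality: c^T x* = b^T y*. Confirmed.

18


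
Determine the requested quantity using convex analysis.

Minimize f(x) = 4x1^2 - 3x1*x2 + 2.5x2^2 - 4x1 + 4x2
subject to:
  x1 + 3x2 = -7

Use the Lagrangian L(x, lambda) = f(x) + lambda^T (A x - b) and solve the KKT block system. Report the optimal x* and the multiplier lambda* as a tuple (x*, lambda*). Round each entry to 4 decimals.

Form the Lagrangian:
  L(x, lambda) = (1/2) x^T Q x + c^T x + lambda^T (A x - b)
Stationarity (grad_x L = 0): Q x + c + A^T lambda = 0.
Primal feasibility: A x = b.

This gives the KKT block system:
  [ Q   A^T ] [ x     ]   [-c ]
  [ A    0  ] [ lambda ] = [ b ]

Solving the linear system:
  x*      = (-0.5263, -2.1579)
  lambda* = (1.7368)
  f(x*)   = 2.8158

x* = (-0.5263, -2.1579), lambda* = (1.7368)


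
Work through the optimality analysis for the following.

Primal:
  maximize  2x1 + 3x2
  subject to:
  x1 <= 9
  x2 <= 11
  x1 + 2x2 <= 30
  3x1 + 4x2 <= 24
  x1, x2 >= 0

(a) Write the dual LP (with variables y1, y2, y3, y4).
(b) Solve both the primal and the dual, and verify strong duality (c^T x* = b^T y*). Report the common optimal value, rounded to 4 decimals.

The standard primal-dual pair for 'max c^T x s.t. A x <= b, x >= 0' is:
  Dual:  min b^T y  s.t.  A^T y >= c,  y >= 0.

So the dual LP is:
  minimize  9y1 + 11y2 + 30y3 + 24y4
  subject to:
    y1 + y3 + 3y4 >= 2
    y2 + 2y3 + 4y4 >= 3
    y1, y2, y3, y4 >= 0

Solving the primal: x* = (0, 6).
  primal value c^T x* = 18.
Solving the dual: y* = (0, 0, 0, 0.75).
  dual value b^T y* = 18.
Strong duality: c^T x* = b^T y*. Confirmed.

18


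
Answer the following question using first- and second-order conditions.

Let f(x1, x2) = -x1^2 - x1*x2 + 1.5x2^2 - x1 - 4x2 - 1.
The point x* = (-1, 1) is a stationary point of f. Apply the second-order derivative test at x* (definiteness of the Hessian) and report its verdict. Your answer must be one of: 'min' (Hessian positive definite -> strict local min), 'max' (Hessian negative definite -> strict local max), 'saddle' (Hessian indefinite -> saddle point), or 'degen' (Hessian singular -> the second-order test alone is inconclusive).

Compute the Hessian H = grad^2 f:
  H = [[-2, -1], [-1, 3]]
Verify stationarity: grad f(x*) = H x* + g = (0, 0).
Eigenvalues of H: -2.1926, 3.1926.
Eigenvalues have mixed signs, so H is indefinite -> x* is a saddle point.

saddle


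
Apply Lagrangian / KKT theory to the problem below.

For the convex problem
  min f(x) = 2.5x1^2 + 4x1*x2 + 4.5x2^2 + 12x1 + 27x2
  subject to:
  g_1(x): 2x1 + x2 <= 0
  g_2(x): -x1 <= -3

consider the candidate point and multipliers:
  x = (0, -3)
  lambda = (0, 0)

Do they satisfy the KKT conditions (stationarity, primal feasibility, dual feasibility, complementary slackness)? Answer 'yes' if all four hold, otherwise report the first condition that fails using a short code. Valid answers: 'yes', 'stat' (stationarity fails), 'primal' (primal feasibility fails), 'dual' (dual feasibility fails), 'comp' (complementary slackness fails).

Gradient of f: grad f(x) = Q x + c = (0, 0)
Constraint values g_i(x) = a_i^T x - b_i:
  g_1((0, -3)) = -3
  g_2((0, -3)) = 3
Stationarity residual: grad f(x) + sum_i lambda_i a_i = (0, 0)
  -> stationarity OK
Primal feasibility (all g_i <= 0): FAILS
Dual feasibility (all lambda_i >= 0): OK
Complementary slackness (lambda_i * g_i(x) = 0 for all i): OK

Verdict: the first failing condition is primal_feasibility -> primal.

primal


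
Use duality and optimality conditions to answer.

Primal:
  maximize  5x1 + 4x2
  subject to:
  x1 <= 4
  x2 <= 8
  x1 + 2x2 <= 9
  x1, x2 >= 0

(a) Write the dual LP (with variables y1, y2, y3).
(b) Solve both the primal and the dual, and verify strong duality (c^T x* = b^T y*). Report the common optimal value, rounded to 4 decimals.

The standard primal-dual pair for 'max c^T x s.t. A x <= b, x >= 0' is:
  Dual:  min b^T y  s.t.  A^T y >= c,  y >= 0.

So the dual LP is:
  minimize  4y1 + 8y2 + 9y3
  subject to:
    y1 + y3 >= 5
    y2 + 2y3 >= 4
    y1, y2, y3 >= 0

Solving the primal: x* = (4, 2.5).
  primal value c^T x* = 30.
Solving the dual: y* = (3, 0, 2).
  dual value b^T y* = 30.
Strong duality: c^T x* = b^T y*. Confirmed.

30


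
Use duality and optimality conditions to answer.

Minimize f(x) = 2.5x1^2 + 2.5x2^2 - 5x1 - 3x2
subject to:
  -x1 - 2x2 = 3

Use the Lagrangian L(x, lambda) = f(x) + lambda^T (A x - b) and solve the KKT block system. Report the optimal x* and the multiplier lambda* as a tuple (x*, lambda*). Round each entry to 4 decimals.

Form the Lagrangian:
  L(x, lambda) = (1/2) x^T Q x + c^T x + lambda^T (A x - b)
Stationarity (grad_x L = 0): Q x + c + A^T lambda = 0.
Primal feasibility: A x = b.

This gives the KKT block system:
  [ Q   A^T ] [ x     ]   [-c ]
  [ A    0  ] [ lambda ] = [ b ]

Solving the linear system:
  x*      = (-0.04, -1.48)
  lambda* = (-5.2)
  f(x*)   = 10.12

x* = (-0.04, -1.48), lambda* = (-5.2)


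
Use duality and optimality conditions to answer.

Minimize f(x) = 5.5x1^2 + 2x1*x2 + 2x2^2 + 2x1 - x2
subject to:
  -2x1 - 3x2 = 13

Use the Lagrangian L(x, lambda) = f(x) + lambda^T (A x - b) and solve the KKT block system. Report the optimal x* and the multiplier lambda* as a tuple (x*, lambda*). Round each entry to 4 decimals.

Form the Lagrangian:
  L(x, lambda) = (1/2) x^T Q x + c^T x + lambda^T (A x - b)
Stationarity (grad_x L = 0): Q x + c + A^T lambda = 0.
Primal feasibility: A x = b.

This gives the KKT block system:
  [ Q   A^T ] [ x     ]   [-c ]
  [ A    0  ] [ lambda ] = [ b ]

Solving the linear system:
  x*      = (-0.5495, -3.967)
  lambda* = (-5.989)
  f(x*)   = 40.3626

x* = (-0.5495, -3.967), lambda* = (-5.989)


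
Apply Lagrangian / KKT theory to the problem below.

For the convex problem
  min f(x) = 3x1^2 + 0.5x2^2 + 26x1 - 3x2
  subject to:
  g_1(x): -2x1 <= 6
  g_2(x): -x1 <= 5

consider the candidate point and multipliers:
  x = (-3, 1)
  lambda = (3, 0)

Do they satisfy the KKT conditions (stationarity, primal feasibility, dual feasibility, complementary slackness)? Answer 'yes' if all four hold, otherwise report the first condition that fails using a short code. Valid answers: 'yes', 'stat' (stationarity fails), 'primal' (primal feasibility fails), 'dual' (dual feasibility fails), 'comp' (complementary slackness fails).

Gradient of f: grad f(x) = Q x + c = (8, -2)
Constraint values g_i(x) = a_i^T x - b_i:
  g_1((-3, 1)) = 0
  g_2((-3, 1)) = -2
Stationarity residual: grad f(x) + sum_i lambda_i a_i = (2, -2)
  -> stationarity FAILS
Primal feasibility (all g_i <= 0): OK
Dual feasibility (all lambda_i >= 0): OK
Complementary slackness (lambda_i * g_i(x) = 0 for all i): OK

Verdict: the first failing condition is stationarity -> stat.

stat


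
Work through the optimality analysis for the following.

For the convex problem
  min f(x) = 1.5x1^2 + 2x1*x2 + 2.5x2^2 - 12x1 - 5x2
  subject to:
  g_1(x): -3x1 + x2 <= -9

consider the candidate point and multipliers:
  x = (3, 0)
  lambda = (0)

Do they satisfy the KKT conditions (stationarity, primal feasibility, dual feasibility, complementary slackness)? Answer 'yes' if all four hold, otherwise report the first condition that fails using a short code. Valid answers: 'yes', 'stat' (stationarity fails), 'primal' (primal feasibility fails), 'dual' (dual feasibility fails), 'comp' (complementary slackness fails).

Gradient of f: grad f(x) = Q x + c = (-3, 1)
Constraint values g_i(x) = a_i^T x - b_i:
  g_1((3, 0)) = 0
Stationarity residual: grad f(x) + sum_i lambda_i a_i = (-3, 1)
  -> stationarity FAILS
Primal feasibility (all g_i <= 0): OK
Dual feasibility (all lambda_i >= 0): OK
Complementary slackness (lambda_i * g_i(x) = 0 for all i): OK

Verdict: the first failing condition is stationarity -> stat.

stat


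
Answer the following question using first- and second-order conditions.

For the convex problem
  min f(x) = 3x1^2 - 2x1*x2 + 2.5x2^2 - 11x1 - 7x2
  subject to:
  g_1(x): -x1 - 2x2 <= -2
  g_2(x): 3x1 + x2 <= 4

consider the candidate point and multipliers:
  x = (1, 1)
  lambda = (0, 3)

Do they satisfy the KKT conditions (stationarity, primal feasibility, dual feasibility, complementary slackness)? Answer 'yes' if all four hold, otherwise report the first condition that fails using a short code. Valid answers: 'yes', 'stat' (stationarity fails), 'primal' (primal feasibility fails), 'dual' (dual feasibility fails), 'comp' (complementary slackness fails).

Gradient of f: grad f(x) = Q x + c = (-7, -4)
Constraint values g_i(x) = a_i^T x - b_i:
  g_1((1, 1)) = -1
  g_2((1, 1)) = 0
Stationarity residual: grad f(x) + sum_i lambda_i a_i = (2, -1)
  -> stationarity FAILS
Primal feasibility (all g_i <= 0): OK
Dual feasibility (all lambda_i >= 0): OK
Complementary slackness (lambda_i * g_i(x) = 0 for all i): OK

Verdict: the first failing condition is stationarity -> stat.

stat


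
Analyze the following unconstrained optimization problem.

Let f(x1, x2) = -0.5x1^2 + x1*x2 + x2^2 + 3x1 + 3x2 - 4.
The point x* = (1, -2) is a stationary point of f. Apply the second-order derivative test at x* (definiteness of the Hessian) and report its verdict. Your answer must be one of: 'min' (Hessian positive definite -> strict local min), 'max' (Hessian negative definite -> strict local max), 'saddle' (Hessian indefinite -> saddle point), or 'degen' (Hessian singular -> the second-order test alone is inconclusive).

Compute the Hessian H = grad^2 f:
  H = [[-1, 1], [1, 2]]
Verify stationarity: grad f(x*) = H x* + g = (0, 0).
Eigenvalues of H: -1.3028, 2.3028.
Eigenvalues have mixed signs, so H is indefinite -> x* is a saddle point.

saddle


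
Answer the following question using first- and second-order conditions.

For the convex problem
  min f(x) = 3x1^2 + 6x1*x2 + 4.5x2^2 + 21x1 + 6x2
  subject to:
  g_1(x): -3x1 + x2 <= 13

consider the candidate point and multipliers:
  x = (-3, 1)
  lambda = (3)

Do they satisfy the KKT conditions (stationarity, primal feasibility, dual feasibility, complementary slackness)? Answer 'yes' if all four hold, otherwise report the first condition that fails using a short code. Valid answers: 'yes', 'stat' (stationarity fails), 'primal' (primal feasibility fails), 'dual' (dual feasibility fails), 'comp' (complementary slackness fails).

Gradient of f: grad f(x) = Q x + c = (9, -3)
Constraint values g_i(x) = a_i^T x - b_i:
  g_1((-3, 1)) = -3
Stationarity residual: grad f(x) + sum_i lambda_i a_i = (0, 0)
  -> stationarity OK
Primal feasibility (all g_i <= 0): OK
Dual feasibility (all lambda_i >= 0): OK
Complementary slackness (lambda_i * g_i(x) = 0 for all i): FAILS

Verdict: the first failing condition is complementary_slackness -> comp.

comp


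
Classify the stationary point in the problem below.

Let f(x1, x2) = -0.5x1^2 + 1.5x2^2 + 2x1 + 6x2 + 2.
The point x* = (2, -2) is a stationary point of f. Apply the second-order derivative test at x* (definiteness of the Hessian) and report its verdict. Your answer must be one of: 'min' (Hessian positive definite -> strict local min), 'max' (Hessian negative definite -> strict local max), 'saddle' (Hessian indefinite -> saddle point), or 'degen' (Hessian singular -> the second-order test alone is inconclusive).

Compute the Hessian H = grad^2 f:
  H = [[-1, 0], [0, 3]]
Verify stationarity: grad f(x*) = H x* + g = (0, 0).
Eigenvalues of H: -1, 3.
Eigenvalues have mixed signs, so H is indefinite -> x* is a saddle point.

saddle


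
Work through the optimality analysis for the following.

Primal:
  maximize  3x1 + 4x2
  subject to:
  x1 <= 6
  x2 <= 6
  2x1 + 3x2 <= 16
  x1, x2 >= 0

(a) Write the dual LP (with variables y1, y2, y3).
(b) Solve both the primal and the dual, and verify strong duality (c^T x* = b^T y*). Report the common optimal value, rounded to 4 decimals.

The standard primal-dual pair for 'max c^T x s.t. A x <= b, x >= 0' is:
  Dual:  min b^T y  s.t.  A^T y >= c,  y >= 0.

So the dual LP is:
  minimize  6y1 + 6y2 + 16y3
  subject to:
    y1 + 2y3 >= 3
    y2 + 3y3 >= 4
    y1, y2, y3 >= 0

Solving the primal: x* = (6, 1.3333).
  primal value c^T x* = 23.3333.
Solving the dual: y* = (0.3333, 0, 1.3333).
  dual value b^T y* = 23.3333.
Strong duality: c^T x* = b^T y*. Confirmed.

23.3333


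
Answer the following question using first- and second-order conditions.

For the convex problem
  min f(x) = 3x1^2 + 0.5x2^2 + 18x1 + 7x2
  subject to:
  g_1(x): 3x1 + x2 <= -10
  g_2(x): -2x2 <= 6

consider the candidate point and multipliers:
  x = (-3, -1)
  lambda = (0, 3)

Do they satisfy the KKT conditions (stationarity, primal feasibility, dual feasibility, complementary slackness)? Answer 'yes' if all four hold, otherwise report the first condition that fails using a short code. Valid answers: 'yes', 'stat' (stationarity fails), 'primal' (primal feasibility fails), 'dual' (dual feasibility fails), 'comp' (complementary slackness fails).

Gradient of f: grad f(x) = Q x + c = (0, 6)
Constraint values g_i(x) = a_i^T x - b_i:
  g_1((-3, -1)) = 0
  g_2((-3, -1)) = -4
Stationarity residual: grad f(x) + sum_i lambda_i a_i = (0, 0)
  -> stationarity OK
Primal feasibility (all g_i <= 0): OK
Dual feasibility (all lambda_i >= 0): OK
Complementary slackness (lambda_i * g_i(x) = 0 for all i): FAILS

Verdict: the first failing condition is complementary_slackness -> comp.

comp


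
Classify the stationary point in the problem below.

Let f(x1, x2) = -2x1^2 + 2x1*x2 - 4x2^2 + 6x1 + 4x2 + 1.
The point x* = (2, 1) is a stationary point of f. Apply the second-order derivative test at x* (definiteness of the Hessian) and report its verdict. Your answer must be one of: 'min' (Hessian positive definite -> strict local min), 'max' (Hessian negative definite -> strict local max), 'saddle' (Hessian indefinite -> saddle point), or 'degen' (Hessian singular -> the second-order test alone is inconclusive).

Compute the Hessian H = grad^2 f:
  H = [[-4, 2], [2, -8]]
Verify stationarity: grad f(x*) = H x* + g = (0, 0).
Eigenvalues of H: -8.8284, -3.1716.
Both eigenvalues < 0, so H is negative definite -> x* is a strict local max.

max


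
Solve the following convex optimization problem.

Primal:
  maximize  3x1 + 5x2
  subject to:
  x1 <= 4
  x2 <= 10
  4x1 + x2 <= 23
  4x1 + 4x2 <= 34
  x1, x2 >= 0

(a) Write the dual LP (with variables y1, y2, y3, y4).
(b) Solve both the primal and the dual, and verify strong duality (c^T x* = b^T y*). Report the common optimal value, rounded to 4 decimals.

The standard primal-dual pair for 'max c^T x s.t. A x <= b, x >= 0' is:
  Dual:  min b^T y  s.t.  A^T y >= c,  y >= 0.

So the dual LP is:
  minimize  4y1 + 10y2 + 23y3 + 34y4
  subject to:
    y1 + 4y3 + 4y4 >= 3
    y2 + y3 + 4y4 >= 5
    y1, y2, y3, y4 >= 0

Solving the primal: x* = (0, 8.5).
  primal value c^T x* = 42.5.
Solving the dual: y* = (0, 0, 0, 1.25).
  dual value b^T y* = 42.5.
Strong duality: c^T x* = b^T y*. Confirmed.

42.5


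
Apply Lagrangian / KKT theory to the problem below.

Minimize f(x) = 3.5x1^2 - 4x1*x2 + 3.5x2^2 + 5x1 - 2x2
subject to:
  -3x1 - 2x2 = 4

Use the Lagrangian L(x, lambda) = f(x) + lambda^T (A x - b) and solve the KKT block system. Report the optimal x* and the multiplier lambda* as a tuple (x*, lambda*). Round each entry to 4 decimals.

Form the Lagrangian:
  L(x, lambda) = (1/2) x^T Q x + c^T x + lambda^T (A x - b)
Stationarity (grad_x L = 0): Q x + c + A^T lambda = 0.
Primal feasibility: A x = b.

This gives the KKT block system:
  [ Q   A^T ] [ x     ]   [-c ]
  [ A    0  ] [ lambda ] = [ b ]

Solving the linear system:
  x*      = (-1.0647, -0.4029)
  lambda* = (-0.2806)
  f(x*)   = -1.6978

x* = (-1.0647, -0.4029), lambda* = (-0.2806)


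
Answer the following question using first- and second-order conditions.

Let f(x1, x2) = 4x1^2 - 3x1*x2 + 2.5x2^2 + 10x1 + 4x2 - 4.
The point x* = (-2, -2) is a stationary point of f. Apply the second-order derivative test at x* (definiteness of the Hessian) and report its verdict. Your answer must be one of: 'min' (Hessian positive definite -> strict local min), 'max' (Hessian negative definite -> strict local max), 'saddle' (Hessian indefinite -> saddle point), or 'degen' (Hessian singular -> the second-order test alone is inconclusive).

Compute the Hessian H = grad^2 f:
  H = [[8, -3], [-3, 5]]
Verify stationarity: grad f(x*) = H x* + g = (0, 0).
Eigenvalues of H: 3.1459, 9.8541.
Both eigenvalues > 0, so H is positive definite -> x* is a strict local min.

min


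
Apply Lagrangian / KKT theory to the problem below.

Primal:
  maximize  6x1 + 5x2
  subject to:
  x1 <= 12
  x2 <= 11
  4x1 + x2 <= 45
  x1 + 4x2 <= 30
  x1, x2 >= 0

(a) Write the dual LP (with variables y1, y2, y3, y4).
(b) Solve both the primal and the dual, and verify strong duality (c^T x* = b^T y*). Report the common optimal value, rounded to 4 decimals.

The standard primal-dual pair for 'max c^T x s.t. A x <= b, x >= 0' is:
  Dual:  min b^T y  s.t.  A^T y >= c,  y >= 0.

So the dual LP is:
  minimize  12y1 + 11y2 + 45y3 + 30y4
  subject to:
    y1 + 4y3 + y4 >= 6
    y2 + y3 + 4y4 >= 5
    y1, y2, y3, y4 >= 0

Solving the primal: x* = (10, 5).
  primal value c^T x* = 85.
Solving the dual: y* = (0, 0, 1.2667, 0.9333).
  dual value b^T y* = 85.
Strong duality: c^T x* = b^T y*. Confirmed.

85


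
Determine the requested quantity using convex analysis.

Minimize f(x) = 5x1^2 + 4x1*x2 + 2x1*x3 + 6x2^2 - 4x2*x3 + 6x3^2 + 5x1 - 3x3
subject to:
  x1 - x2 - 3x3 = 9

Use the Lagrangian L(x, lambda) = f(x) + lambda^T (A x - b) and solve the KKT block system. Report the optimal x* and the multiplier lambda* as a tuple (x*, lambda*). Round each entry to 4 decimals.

Form the Lagrangian:
  L(x, lambda) = (1/2) x^T Q x + c^T x + lambda^T (A x - b)
Stationarity (grad_x L = 0): Q x + c + A^T lambda = 0.
Primal feasibility: A x = b.

This gives the KKT block system:
  [ Q   A^T ] [ x     ]   [-c ]
  [ A    0  ] [ lambda ] = [ b ]

Solving the linear system:
  x*      = (1.1901, -1.6121, -2.0659)
  lambda* = (-6.3209)
  f(x*)   = 34.5181

x* = (1.1901, -1.6121, -2.0659), lambda* = (-6.3209)


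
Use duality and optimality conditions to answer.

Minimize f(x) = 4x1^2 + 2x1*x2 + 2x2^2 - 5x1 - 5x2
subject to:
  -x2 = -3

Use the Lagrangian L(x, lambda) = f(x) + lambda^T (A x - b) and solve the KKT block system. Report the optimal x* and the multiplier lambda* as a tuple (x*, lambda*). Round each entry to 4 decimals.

Form the Lagrangian:
  L(x, lambda) = (1/2) x^T Q x + c^T x + lambda^T (A x - b)
Stationarity (grad_x L = 0): Q x + c + A^T lambda = 0.
Primal feasibility: A x = b.

This gives the KKT block system:
  [ Q   A^T ] [ x     ]   [-c ]
  [ A    0  ] [ lambda ] = [ b ]

Solving the linear system:
  x*      = (-0.125, 3)
  lambda* = (6.75)
  f(x*)   = 2.9375

x* = (-0.125, 3), lambda* = (6.75)


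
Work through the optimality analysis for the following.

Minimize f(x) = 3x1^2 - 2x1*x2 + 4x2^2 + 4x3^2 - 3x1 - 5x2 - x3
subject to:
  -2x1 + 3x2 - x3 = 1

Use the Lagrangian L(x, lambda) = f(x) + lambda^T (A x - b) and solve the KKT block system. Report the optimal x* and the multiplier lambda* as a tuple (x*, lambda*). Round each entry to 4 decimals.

Form the Lagrangian:
  L(x, lambda) = (1/2) x^T Q x + c^T x + lambda^T (A x - b)
Stationarity (grad_x L = 0): Q x + c + A^T lambda = 0.
Primal feasibility: A x = b.

This gives the KKT block system:
  [ Q   A^T ] [ x     ]   [-c ]
  [ A    0  ] [ lambda ] = [ b ]

Solving the linear system:
  x*      = (0.7407, 0.863, 0.1074)
  lambda* = (-0.1407)
  f(x*)   = -3.2519

x* = (0.7407, 0.863, 0.1074), lambda* = (-0.1407)


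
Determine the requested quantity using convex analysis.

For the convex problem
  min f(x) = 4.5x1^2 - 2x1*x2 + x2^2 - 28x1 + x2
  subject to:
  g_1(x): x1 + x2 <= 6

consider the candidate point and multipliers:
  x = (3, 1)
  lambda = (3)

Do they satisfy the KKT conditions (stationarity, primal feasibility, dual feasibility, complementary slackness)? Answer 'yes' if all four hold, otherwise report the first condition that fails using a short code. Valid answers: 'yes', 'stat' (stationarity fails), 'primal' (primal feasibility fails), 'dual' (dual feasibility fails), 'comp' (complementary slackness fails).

Gradient of f: grad f(x) = Q x + c = (-3, -3)
Constraint values g_i(x) = a_i^T x - b_i:
  g_1((3, 1)) = -2
Stationarity residual: grad f(x) + sum_i lambda_i a_i = (0, 0)
  -> stationarity OK
Primal feasibility (all g_i <= 0): OK
Dual feasibility (all lambda_i >= 0): OK
Complementary slackness (lambda_i * g_i(x) = 0 for all i): FAILS

Verdict: the first failing condition is complementary_slackness -> comp.

comp


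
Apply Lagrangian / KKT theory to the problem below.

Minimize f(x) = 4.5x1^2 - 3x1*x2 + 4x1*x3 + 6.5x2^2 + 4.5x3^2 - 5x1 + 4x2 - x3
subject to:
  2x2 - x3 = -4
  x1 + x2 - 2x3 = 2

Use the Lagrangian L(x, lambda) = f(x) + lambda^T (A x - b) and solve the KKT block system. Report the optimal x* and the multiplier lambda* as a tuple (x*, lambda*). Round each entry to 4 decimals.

Form the Lagrangian:
  L(x, lambda) = (1/2) x^T Q x + c^T x + lambda^T (A x - b)
Stationarity (grad_x L = 0): Q x + c + A^T lambda = 0.
Primal feasibility: A x = b.

This gives the KKT block system:
  [ Q   A^T ] [ x     ]   [-c ]
  [ A    0  ] [ lambda ] = [ b ]

Solving the linear system:
  x*      = (1.9938, -2.6687, -1.3375)
  lambda* = (26.1375, -15.6)
  f(x*)   = 58.2219

x* = (1.9938, -2.6687, -1.3375), lambda* = (26.1375, -15.6)


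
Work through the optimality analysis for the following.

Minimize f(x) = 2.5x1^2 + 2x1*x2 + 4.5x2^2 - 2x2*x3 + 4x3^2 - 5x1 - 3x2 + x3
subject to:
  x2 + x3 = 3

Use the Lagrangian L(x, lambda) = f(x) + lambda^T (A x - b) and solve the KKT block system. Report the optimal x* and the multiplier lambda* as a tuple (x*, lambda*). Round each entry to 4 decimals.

Form the Lagrangian:
  L(x, lambda) = (1/2) x^T Q x + c^T x + lambda^T (A x - b)
Stationarity (grad_x L = 0): Q x + c + A^T lambda = 0.
Primal feasibility: A x = b.

This gives the KKT block system:
  [ Q   A^T ] [ x     ]   [-c ]
  [ A    0  ] [ lambda ] = [ b ]

Solving the linear system:
  x*      = (0.3663, 1.5842, 1.4158)
  lambda* = (-9.1584)
  f(x*)   = 11.1535

x* = (0.3663, 1.5842, 1.4158), lambda* = (-9.1584)


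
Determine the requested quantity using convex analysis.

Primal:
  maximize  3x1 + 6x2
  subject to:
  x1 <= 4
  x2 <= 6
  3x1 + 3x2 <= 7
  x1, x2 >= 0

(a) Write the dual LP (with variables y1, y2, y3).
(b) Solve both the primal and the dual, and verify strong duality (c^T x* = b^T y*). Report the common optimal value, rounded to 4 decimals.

The standard primal-dual pair for 'max c^T x s.t. A x <= b, x >= 0' is:
  Dual:  min b^T y  s.t.  A^T y >= c,  y >= 0.

So the dual LP is:
  minimize  4y1 + 6y2 + 7y3
  subject to:
    y1 + 3y3 >= 3
    y2 + 3y3 >= 6
    y1, y2, y3 >= 0

Solving the primal: x* = (0, 2.3333).
  primal value c^T x* = 14.
Solving the dual: y* = (0, 0, 2).
  dual value b^T y* = 14.
Strong duality: c^T x* = b^T y*. Confirmed.

14
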